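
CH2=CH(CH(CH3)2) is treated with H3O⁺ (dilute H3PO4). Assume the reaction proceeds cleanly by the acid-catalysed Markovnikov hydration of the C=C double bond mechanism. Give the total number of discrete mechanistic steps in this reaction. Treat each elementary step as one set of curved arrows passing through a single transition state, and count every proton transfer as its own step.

Step 1: Electrophilic addition begins with the π(C=C) electrons forming a bond to the proton of H3O⁺. Following Markovnikov's rule, the resulting cation is secondary. H2O is released.
Step 2: Carbocation rearrangement: a 1,2-hydride shift from the adjacent isopropyl carbon converts the initially-formed secondary cation into the more stable tertiary cation.
Step 3: Water acts as the nucleophile: an oxygen lone pair bonds to the cationic carbon, giving an oxonium-ion intermediate.
Step 4: H2O removes a proton from the oxonium oxygen, regenerating H3O⁺ and giving the neutral alcohol.
Total: 4 elementary steps.

4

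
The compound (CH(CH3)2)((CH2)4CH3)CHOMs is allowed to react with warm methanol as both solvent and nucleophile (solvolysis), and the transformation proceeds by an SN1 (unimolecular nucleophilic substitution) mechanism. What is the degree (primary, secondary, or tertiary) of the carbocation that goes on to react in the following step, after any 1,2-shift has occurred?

Step 1: The C–O bond breaks with both electrons going to the mesylate; MsO⁻ leaves and a secondary carbocation remains.
Step 2: A hydride (H with its bonding pair) migrates from the adjacent isopropyl carbon to the cationic centre — a 1,2-hydride shift — upgrading the secondary cation to a tertiary one.
The cation rearranges from secondary to tertiary via a 1,2-hydride shift from the adjacent isopropyl carbon; the tertiary cation is what reacts next.

tertiary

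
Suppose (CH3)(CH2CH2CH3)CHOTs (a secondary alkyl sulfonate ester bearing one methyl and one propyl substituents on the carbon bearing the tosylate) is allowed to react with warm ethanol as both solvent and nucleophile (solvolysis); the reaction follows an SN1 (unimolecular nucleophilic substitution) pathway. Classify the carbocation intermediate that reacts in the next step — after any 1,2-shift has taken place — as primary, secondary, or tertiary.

Step 1: The C–O bond breaks with both electrons going to the tosylate; TsO⁻ leaves and a secondary carbocation remains.
No single 1,2-shift to an adjacent carbon would give a more-substituted cation, so no rearrangement occurs.

secondary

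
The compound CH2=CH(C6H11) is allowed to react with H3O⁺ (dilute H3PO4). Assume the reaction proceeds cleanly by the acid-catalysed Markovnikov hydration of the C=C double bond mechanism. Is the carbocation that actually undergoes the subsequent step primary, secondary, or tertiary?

Step 1: Protonation of the alkene by H3O⁺: the π bond acts as the nucleophile and picks up H⁺, giving the more stable (Markovnikov) secondary carbocation. H2O is released.
Step 2: A 1,2-hydride shift from the adjacent cyclohexyl carbon moves the positive charge from the secondary centre to an adjacent carbon, generating a more stable tertiary carbocation.
The cation rearranges from secondary to tertiary via a 1,2-hydride shift from the adjacent cyclohexyl carbon; the tertiary cation is what reacts next.

tertiary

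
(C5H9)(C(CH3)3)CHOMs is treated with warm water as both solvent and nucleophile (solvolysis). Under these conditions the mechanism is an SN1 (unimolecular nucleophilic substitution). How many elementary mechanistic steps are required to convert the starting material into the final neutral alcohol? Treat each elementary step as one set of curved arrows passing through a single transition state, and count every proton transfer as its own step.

4

Step 1: Rate-determining heterolysis of the C–O bond gives MsO⁻ and a secondary carbocation.
Step 2: Carbocation rearrangement: a 1,2-hydride shift from the adjacent cyclopentyl carbon converts the initially-formed secondary cation into the more stable tertiary cation.
Step 3: H2O donates an oxygen lone pair into the empty p orbital of the cation, giving a protonated alcohol (an oxonium ion).
Step 4: A second solvent molecule removes the proton on oxygen, giving the neutral alcohol product.
Total: 4 elementary steps.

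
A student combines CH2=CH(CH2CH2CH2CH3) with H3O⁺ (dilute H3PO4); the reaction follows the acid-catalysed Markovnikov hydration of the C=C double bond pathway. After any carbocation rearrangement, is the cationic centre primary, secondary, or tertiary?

secondary

Step 1: The π electrons of the C=C bond attack a proton of H3O⁺; Markovnikov addition places the new C–H on the less-substituted alkene carbon, so the positive charge ends up on the more-substituted carbon — a secondary carbocation. H2O is released.
No single 1,2-shift to an adjacent carbon would give a more-substituted cation, so no rearrangement occurs.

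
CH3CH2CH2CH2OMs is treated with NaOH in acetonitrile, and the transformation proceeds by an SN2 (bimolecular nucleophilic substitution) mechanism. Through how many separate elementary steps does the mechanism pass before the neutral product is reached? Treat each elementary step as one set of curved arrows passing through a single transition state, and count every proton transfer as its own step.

Step 1: OH⁻ attacks the back face of the α-carbon while MsO⁻ departs with the C–O bonding pair — a single concerted displacement through a pentacoordinate transition state.
Total: 1 elementary step.

1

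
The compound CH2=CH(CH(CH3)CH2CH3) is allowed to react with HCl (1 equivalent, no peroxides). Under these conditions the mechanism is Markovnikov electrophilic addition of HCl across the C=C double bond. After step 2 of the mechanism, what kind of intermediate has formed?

Step 1: Electrophilic addition begins with the π(C=C) electrons forming a bond to the proton of HCl. Following Markovnikov's rule, the resulting cation is secondary. The H–Cl bond breaks heterolytically, releasing Cl⁻.
Step 2: Carbocation rearrangement: a 1,2-hydride shift from the adjacent sec-butyl carbon converts the initially-formed secondary cation into the more stable tertiary cation.
After step 2 the species present is a tertiary carbocation.

tertiary carbocation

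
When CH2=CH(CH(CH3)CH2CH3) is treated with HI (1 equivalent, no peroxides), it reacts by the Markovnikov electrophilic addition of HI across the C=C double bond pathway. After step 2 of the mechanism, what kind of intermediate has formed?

Step 1: Protonation of the alkene by HI: the π bond acts as the nucleophile and picks up H⁺, giving the more stable (Markovnikov) secondary carbocation. The H–I bond breaks heterolytically, releasing I⁻.
Step 2: Carbocation rearrangement: a 1,2-hydride shift from the adjacent sec-butyl carbon converts the initially-formed secondary cation into the more stable tertiary cation.
After step 2 the species present is a tertiary carbocation.

tertiary carbocation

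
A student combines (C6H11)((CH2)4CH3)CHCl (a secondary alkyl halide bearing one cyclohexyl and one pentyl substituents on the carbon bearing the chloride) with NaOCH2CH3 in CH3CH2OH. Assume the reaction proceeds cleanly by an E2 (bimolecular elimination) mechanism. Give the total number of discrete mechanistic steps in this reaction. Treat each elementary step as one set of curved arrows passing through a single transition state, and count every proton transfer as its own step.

1

Step 1: In one step, CH3CH2O⁻ pulls off a β-proton, the C–Cl bond cleaves, and a C=C double bond forms between the α- and β-carbons (E2, anti elimination).
Total: 1 elementary step.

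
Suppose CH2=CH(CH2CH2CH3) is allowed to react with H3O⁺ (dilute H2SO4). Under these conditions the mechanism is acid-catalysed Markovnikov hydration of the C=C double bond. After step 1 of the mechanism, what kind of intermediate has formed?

Step 1: Protonation of the alkene by H3O⁺: the π bond acts as the nucleophile and picks up H⁺, giving the more stable (Markovnikov) secondary carbocation. H2O is released.
After step 1 the species present is a secondary carbocation.

secondary carbocation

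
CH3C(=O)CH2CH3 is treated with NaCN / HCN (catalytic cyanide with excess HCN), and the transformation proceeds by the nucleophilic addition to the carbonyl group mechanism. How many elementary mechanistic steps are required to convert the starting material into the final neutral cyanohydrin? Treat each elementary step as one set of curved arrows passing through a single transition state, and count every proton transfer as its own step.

2

Step 1: A lone pair / filled orbital on CN⁻ attacks the electrophilic carbonyl carbon; the π(C=O) electrons shift onto oxygen, producing a tetrahedral alkoxide intermediate.
Step 2: The alkoxide is protonated in situ by undissociated HCN, yielding a cyanohydrin; the CN⁻ so formed carries on the cycle.
Total: 2 elementary steps.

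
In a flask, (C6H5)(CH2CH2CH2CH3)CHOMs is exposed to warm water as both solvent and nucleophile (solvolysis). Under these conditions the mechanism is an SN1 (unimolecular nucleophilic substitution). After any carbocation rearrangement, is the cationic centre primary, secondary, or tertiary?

secondary

Step 1: Rate-determining heterolysis of the C–O bond gives MsO⁻ and a secondary carbocation.
No single 1,2-shift to an adjacent carbon would give a more-substituted cation, so no rearrangement occurs.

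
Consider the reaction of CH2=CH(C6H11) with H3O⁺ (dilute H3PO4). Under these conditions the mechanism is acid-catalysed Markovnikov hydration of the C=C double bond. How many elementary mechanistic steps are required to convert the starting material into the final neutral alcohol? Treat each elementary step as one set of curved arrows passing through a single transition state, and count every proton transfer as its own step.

4

Step 1: The π electrons of the C=C bond attack a proton of H3O⁺; Markovnikov addition places the new C–H on the less-substituted alkene carbon, so the positive charge ends up on the more-substituted carbon — a secondary carbocation. H2O is released.
Step 2: A 1,2-hydride shift from the adjacent cyclohexyl carbon moves the positive charge from the secondary centre to an adjacent carbon, generating a more stable tertiary carbocation.
Step 3: Nucleophilic capture of the cation by H2O produces the protonated alcohol (an oxonium ion).
Step 4: Proton transfer from the O–H of the oxonium ion to H2O completes the catalytic cycle and yields the alcohol.
Total: 4 elementary steps.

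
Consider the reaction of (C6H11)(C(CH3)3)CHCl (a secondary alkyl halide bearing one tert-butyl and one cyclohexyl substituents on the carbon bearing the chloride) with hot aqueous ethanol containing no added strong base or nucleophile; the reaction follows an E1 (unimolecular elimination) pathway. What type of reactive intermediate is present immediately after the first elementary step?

secondary carbocation

Step 1: The C–Cl bond breaks with both electrons going to the chloride; Cl⁻ leaves and a secondary carbocation remains.
After step 1 the species present is a secondary carbocation.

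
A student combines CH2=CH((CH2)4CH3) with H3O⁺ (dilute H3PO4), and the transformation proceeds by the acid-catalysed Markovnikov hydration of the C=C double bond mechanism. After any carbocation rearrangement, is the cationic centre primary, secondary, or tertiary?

Step 1: Protonation of the alkene by H3O⁺: the π bond acts as the nucleophile and picks up H⁺, giving the more stable (Markovnikov) secondary carbocation. H2O is released.
No single 1,2-shift to an adjacent carbon would give a more-substituted cation, so no rearrangement occurs.

secondary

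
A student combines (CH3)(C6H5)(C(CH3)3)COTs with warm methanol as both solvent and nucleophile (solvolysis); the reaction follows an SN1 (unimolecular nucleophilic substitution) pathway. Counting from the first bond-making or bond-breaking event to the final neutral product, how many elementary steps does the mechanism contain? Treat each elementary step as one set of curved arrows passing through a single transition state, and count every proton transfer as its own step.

Step 1: Ionisation: the C–O σ-bond cleaves heterolytically; both bonding electrons depart with TsO⁻, leaving a tertiary carbocation at the α-carbon.
(No 1,2-shift: no single shift to an adjacent carbon would give a more stable cation.)
Step 2: Nucleophilic capture: the oxygen of CH3OH bonds to the cationic carbon, producing an oxonium-ion intermediate.
Step 3: Proton transfer from the O–H of the oxonium ion to a solvent molecule delivers the neutral ether.
Total: 3 elementary steps.

3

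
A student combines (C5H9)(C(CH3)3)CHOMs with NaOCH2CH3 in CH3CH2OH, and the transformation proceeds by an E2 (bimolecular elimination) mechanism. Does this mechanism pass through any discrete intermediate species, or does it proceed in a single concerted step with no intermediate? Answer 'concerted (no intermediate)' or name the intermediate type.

concerted (no intermediate)

The strong base CH3CH2O⁻ removes a β-hydrogen; in the same concerted event the electrons of the breaking C–H bond form the new π(C=C) bond and the C–O σ-bond breaks, expelling MsO⁻. Anti-periplanar geometry; one transition state.
All bond changes occur in one transition state; no discrete intermediate is formed.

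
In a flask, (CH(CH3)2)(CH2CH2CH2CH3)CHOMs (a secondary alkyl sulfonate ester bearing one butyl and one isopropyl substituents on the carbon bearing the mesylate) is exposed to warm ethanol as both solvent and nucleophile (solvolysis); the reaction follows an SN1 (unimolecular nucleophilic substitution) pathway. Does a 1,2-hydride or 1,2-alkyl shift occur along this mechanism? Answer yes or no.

yes

The first-formed carbocation is secondary.
The adjacent isopropyl carbon already bears 2 other carbon substituents and has a hydrogen to migrate; after a 1,2-hydride shift from that carbon the positive charge sits on a tertiary centre.
Tertiary is more stable than secondary, so the shift occurs.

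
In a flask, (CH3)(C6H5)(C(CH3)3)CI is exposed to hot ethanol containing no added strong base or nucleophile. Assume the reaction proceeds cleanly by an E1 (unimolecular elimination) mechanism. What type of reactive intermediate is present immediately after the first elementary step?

Step 1: Ionisation: the C–I σ-bond cleaves heterolytically; both bonding electrons depart with I⁻, leaving a tertiary carbocation at the α-carbon.
After step 1 the species present is a tertiary carbocation.

tertiary carbocation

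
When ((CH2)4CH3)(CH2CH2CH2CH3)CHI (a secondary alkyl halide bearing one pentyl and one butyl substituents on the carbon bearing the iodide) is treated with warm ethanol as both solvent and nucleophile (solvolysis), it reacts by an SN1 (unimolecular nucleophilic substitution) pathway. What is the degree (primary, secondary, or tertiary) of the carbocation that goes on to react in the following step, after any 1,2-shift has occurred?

Step 1: Unassisted departure of I⁻ (taking the C–I bonding pair) generates a secondary carbocation.
No single 1,2-shift to an adjacent carbon would give a more-substituted cation, so no rearrangement occurs.

secondary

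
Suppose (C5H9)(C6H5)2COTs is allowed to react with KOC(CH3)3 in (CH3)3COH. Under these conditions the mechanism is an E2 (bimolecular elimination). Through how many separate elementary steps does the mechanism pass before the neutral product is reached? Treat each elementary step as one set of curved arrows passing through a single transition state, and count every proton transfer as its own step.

Step 1: In one step, (CH3)3CO⁻ pulls off a β-proton, the C–O bond cleaves, and a C=C double bond forms between the α- and β-carbons (E2, anti elimination).
Total: 1 elementary step.

1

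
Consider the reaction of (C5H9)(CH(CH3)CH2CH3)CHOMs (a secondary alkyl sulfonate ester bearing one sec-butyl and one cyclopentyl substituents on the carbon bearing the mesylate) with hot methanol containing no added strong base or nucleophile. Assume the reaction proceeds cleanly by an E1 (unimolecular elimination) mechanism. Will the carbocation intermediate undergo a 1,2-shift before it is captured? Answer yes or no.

The first-formed carbocation is secondary.
The adjacent sec-butyl carbon already bears 2 other carbon substituents and has a hydrogen to migrate; after a 1,2-hydride shift from that carbon the positive charge sits on a tertiary centre.
Tertiary is more stable than secondary, so the shift occurs.

yes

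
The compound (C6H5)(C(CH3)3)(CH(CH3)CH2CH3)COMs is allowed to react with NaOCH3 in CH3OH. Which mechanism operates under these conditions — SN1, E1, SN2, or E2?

Conditions: a strong base with a tertiary substrate bearing a β-hydrogen.
These conditions are the textbook signature of the E2 pathway.
A strong (often hindered) base removes a β-H in concert with loss of the leaving group — bimolecular elimination.

E2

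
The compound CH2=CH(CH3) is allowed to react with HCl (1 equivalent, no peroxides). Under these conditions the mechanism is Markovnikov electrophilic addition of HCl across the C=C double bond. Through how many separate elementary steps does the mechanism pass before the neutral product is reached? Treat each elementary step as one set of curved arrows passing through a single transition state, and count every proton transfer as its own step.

2

Step 1: Protonation of the alkene by HCl: the π bond acts as the nucleophile and picks up H⁺, giving the more stable (Markovnikov) secondary carbocation. The H–Cl bond breaks heterolytically, releasing Cl⁻.
(No 1,2-shift: no single shift to an adjacent carbon would give a more stable cation.)
Step 2: Nucleophilic attack by Cl⁻ on the carbocation completes the addition, giving R–Cl.
Total: 2 elementary steps.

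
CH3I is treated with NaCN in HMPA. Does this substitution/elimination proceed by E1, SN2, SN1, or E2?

Conditions: a methyl substrate with a strong nucleophile in the polar aprotic solvent HMPA.
These conditions are the textbook signature of the SN2 pathway.
An unhindered substrate with a strong nucleophile in a polar aprotic solvent favours one-step backside displacement.

SN2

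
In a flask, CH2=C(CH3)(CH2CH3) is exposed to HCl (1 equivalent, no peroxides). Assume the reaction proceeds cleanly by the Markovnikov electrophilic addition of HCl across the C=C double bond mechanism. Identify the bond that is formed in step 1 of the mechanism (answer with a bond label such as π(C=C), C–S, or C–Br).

Step 1: Protonation of the alkene by HCl: the π bond acts as the nucleophile and picks up H⁺, giving the more stable (Markovnikov) tertiary carbocation. The H–Cl bond breaks heterolytically, releasing Cl⁻.
The bond formed in this step is the C–H bond.

C–H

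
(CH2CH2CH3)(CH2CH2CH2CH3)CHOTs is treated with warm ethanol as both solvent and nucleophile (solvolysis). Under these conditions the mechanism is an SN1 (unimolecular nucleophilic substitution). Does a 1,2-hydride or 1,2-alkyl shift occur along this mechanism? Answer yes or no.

The first-formed carbocation is secondary.
No single 1,2-shift to an adjacent carbon would produce a more-substituted cation than the one already present, so no rearrangement occurs.

no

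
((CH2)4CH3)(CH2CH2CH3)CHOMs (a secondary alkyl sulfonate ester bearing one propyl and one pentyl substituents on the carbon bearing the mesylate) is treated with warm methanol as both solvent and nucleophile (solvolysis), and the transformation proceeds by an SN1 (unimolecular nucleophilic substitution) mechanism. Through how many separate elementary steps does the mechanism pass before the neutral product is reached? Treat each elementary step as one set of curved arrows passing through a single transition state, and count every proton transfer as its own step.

3

Step 1: Unassisted departure of MsO⁻ (taking the C–O bonding pair) generates a secondary carbocation.
(No 1,2-shift: no single shift to an adjacent carbon would give a more stable cation.)
Step 2: CH3OH donates an oxygen lone pair into the empty p orbital of the cation, giving a protonated ether (an oxonium ion).
Step 3: Deprotonation of the oxonium oxygen by solvent methanol yields the neutral ether.
Total: 3 elementary steps.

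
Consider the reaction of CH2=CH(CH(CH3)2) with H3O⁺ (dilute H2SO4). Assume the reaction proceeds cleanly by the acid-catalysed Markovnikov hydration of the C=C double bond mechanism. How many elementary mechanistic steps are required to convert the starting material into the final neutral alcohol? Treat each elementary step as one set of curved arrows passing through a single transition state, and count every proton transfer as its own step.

4

Step 1: Protonation of the alkene by H3O⁺: the π bond acts as the nucleophile and picks up H⁺, giving the more stable (Markovnikov) secondary carbocation. H2O is released.
Step 2: Carbocation rearrangement: a 1,2-hydride shift from the adjacent isopropyl carbon converts the initially-formed secondary cation into the more stable tertiary cation.
Step 3: Nucleophilic capture of the cation by H2O produces the protonated alcohol (an oxonium ion).
Step 4: H2O removes a proton from the oxonium oxygen, regenerating H3O⁺ and giving the neutral alcohol.
Total: 4 elementary steps.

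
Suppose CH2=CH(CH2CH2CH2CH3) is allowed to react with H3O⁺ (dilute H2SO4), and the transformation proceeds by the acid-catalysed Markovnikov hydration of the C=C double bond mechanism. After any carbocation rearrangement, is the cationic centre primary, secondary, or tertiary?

secondary

Step 1: The π electrons of the C=C bond attack a proton of H3O⁺; Markovnikov addition places the new C–H on the less-substituted alkene carbon, so the positive charge ends up on the more-substituted carbon — a secondary carbocation. H2O is released.
No single 1,2-shift to an adjacent carbon would give a more-substituted cation, so no rearrangement occurs.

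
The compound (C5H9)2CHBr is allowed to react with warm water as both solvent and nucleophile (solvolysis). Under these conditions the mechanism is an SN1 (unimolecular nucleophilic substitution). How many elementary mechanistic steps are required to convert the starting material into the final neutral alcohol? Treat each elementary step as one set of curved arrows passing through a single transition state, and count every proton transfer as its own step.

Step 1: Unassisted departure of Br⁻ (taking the C–Br bonding pair) generates a secondary carbocation.
Step 2: A 1,2-hydride shift from the adjacent cyclopentyl carbon moves the positive charge from the secondary centre to an adjacent carbon, generating a more stable tertiary carbocation.
Step 3: A lone pair on the oxygen of H2O attacks the carbocation, forming a new C–O σ-bond and an oxonium ion.
Step 4: Deprotonation of the oxonium oxygen by solvent water yields the neutral alcohol.
Total: 4 elementary steps.

4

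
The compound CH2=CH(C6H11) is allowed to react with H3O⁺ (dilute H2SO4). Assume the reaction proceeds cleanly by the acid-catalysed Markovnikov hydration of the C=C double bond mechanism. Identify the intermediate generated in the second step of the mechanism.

Step 1: The π electrons of the C=C bond attack a proton of H3O⁺; Markovnikov addition places the new C–H on the less-substituted alkene carbon, so the positive charge ends up on the more-substituted carbon — a secondary carbocation. H2O is released.
Step 2: A hydride (H with its bonding pair) migrates from the adjacent cyclohexyl carbon to the cationic centre — a 1,2-hydride shift — upgrading the secondary cation to a tertiary one.
After step 2 the species present is a tertiary carbocation.

tertiary carbocation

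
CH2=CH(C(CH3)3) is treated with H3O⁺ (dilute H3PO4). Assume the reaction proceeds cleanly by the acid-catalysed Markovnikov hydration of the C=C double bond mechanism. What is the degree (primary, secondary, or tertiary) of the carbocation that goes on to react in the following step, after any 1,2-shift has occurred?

Step 1: Protonation of the alkene by H3O⁺: the π bond acts as the nucleophile and picks up H⁺, giving the more stable (Markovnikov) secondary carbocation. H2O is released.
Step 2: A methyl group with its bonding pair migrates from the adjacent tert-butyl carbon to the cationic centre — a 1,2-methyl shift — upgrading the secondary cation to a tertiary one.
The cation rearranges from secondary to tertiary via a 1,2-methyl shift from the adjacent tert-butyl carbon; the tertiary cation is what reacts next.

tertiary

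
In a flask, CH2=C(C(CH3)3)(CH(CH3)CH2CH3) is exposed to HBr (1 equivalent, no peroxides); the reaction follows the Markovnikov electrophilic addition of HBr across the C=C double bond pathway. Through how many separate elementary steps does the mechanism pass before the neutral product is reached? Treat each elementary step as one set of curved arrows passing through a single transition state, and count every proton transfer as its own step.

2

Step 1: Electrophilic addition begins with the π(C=C) electrons forming a bond to the proton of HBr. Following Markovnikov's rule, the resulting cation is tertiary. The H–Br bond breaks heterolytically, releasing Br⁻.
(No 1,2-shift: no single shift to an adjacent carbon would give a more stable cation.)
Step 2: Nucleophilic attack by Br⁻ on the carbocation completes the addition, giving R–Br.
Total: 2 elementary steps.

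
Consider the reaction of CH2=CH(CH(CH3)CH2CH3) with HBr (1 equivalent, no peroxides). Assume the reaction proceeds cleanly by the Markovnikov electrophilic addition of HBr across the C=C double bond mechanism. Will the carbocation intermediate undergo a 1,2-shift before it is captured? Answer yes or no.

The first-formed carbocation is secondary.
The adjacent sec-butyl carbon already bears 2 other carbon substituents and has a hydrogen to migrate; after a 1,2-hydride shift from that carbon the positive charge sits on a tertiary centre.
Tertiary is more stable than secondary, so the shift occurs.

yes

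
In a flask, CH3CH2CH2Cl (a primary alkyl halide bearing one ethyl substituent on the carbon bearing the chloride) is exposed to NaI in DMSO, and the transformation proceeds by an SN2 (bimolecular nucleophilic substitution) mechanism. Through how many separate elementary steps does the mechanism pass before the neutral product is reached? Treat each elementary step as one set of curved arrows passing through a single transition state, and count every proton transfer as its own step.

1

Step 1: I⁻ attacks the back face of the α-carbon while Cl⁻ departs with the C–Cl bonding pair — a single concerted displacement through a pentacoordinate transition state.
Total: 1 elementary step.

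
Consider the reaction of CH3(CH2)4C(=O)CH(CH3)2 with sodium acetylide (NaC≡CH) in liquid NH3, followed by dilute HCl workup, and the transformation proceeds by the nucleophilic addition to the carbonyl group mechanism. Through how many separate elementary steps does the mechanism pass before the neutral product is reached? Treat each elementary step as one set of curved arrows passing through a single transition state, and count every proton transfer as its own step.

Step 1: Nucleophilic addition: HC≡C⁻ adds to the carbonyl carbon, pushing the π(C=O) electron pair onto oxygen and giving a tetrahedral alkoxide.
Step 2: The alkoxide picks up a proton during dilute HCl workup to yield a propargyl alcohol.
Total: 2 elementary steps.

2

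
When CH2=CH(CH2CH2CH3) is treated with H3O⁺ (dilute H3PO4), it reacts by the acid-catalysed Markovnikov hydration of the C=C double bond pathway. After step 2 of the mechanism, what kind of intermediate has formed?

oxonium ion

Step 1: The π electrons of the C=C bond attack a proton of H3O⁺; Markovnikov addition places the new C–H on the less-substituted alkene carbon, so the positive charge ends up on the more-substituted carbon — a secondary carbocation. H2O is released.
Step 2: Nucleophilic capture of the cation by H2O produces the protonated alcohol (an oxonium ion).
After step 2 the species present is an oxonium ion.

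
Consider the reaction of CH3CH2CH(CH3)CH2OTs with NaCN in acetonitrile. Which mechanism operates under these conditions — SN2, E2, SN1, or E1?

Conditions: a primary substrate with a strong nucleophile in the polar aprotic solvent acetonitrile.
These conditions are the textbook signature of the SN2 pathway.
An unhindered substrate with a strong nucleophile in a polar aprotic solvent favours one-step backside displacement.

SN2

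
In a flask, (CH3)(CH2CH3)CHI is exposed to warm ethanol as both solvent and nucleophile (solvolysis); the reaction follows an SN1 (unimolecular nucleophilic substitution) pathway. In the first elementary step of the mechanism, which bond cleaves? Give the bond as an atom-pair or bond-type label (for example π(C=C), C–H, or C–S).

Step 1: Unassisted departure of I⁻ (taking the C–I bonding pair) generates a secondary carbocation.
The bond broken in this step is the C–I bond.

C–I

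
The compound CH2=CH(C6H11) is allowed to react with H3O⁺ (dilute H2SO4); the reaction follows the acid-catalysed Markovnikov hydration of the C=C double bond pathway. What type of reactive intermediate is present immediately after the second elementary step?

Step 1: Electrophilic addition begins with the π(C=C) electrons forming a bond to the proton of H3O⁺. Following Markovnikov's rule, the resulting cation is secondary. H2O is released.
Step 2: A 1,2-hydride shift from the adjacent cyclohexyl carbon moves the positive charge from the secondary centre to an adjacent carbon, generating a more stable tertiary carbocation.
After step 2 the species present is a tertiary carbocation.

tertiary carbocation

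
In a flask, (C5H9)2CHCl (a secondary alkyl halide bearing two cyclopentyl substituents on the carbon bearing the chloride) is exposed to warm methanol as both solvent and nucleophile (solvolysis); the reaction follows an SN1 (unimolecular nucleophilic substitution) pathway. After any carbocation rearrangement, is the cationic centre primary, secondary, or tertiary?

tertiary

Step 1: The C–Cl bond breaks with both electrons going to the chloride; Cl⁻ leaves and a secondary carbocation remains.
Step 2: A hydride (H with its bonding pair) migrates from the adjacent cyclopentyl carbon to the cationic centre — a 1,2-hydride shift — upgrading the secondary cation to a tertiary one.
The cation rearranges from secondary to tertiary via a 1,2-hydride shift from the adjacent cyclopentyl carbon; the tertiary cation is what reacts next.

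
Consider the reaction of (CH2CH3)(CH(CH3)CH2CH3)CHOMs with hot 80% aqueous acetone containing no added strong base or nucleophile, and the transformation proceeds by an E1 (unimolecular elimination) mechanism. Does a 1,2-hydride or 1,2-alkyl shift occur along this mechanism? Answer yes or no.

The first-formed carbocation is secondary.
The adjacent sec-butyl carbon already bears 2 other carbon substituents and has a hydrogen to migrate; after a 1,2-hydride shift from that carbon the positive charge sits on a tertiary centre.
Tertiary is more stable than secondary, so the shift occurs.

yes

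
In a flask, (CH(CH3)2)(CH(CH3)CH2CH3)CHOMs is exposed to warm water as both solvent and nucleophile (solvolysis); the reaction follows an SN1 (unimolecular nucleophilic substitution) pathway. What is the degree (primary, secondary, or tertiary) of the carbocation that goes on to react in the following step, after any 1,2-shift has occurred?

Step 1: Unassisted departure of MsO⁻ (taking the C–O bonding pair) generates a secondary carbocation.
Step 2: A 1,2-hydride shift from the adjacent sec-butyl carbon moves the positive charge from the secondary centre to an adjacent carbon, generating a more stable tertiary carbocation.
The cation rearranges from secondary to tertiary via a 1,2-hydride shift from the adjacent sec-butyl carbon; the tertiary cation is what reacts next.

tertiary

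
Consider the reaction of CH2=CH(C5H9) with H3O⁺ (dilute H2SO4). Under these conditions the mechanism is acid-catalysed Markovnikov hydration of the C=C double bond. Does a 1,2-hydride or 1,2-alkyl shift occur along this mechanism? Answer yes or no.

The first-formed carbocation is secondary.
The adjacent cyclopentyl carbon already bears 2 other carbon substituents and has a hydrogen to migrate; after a 1,2-hydride shift from that carbon the positive charge sits on a tertiary centre.
Tertiary is more stable than secondary, so the shift occurs.

yes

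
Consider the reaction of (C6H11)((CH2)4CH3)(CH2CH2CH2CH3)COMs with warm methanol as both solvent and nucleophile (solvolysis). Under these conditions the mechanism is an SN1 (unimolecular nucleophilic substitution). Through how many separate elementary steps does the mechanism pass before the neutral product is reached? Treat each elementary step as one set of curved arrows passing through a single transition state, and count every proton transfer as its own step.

3

Step 1: The C–O bond breaks with both electrons going to the mesylate; MsO⁻ leaves and a tertiary carbocation remains.
(No 1,2-shift: no single shift to an adjacent carbon would give a more stable cation.)
Step 2: Nucleophilic capture: the oxygen of CH3OH bonds to the cationic carbon, producing an oxonium-ion intermediate.
Step 3: A second solvent molecule removes the proton on oxygen, giving the neutral ether product.
Total: 3 elementary steps.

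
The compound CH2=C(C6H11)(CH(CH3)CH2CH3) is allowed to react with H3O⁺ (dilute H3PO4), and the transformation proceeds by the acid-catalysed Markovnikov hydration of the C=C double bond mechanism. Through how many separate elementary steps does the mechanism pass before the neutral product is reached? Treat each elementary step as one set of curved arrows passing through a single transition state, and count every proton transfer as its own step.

3

Step 1: The π electrons of the C=C bond attack a proton of H3O⁺; Markovnikov addition places the new C–H on the less-substituted alkene carbon, so the positive charge ends up on the more-substituted carbon — a tertiary carbocation. H2O is released.
(No 1,2-shift: no single shift to an adjacent carbon would give a more stable cation.)
Step 2: Water acts as the nucleophile: an oxygen lone pair bonds to the cationic carbon, giving an oxonium-ion intermediate.
Step 3: H2O removes a proton from the oxonium oxygen, regenerating H3O⁺ and giving the neutral alcohol.
Total: 3 elementary steps.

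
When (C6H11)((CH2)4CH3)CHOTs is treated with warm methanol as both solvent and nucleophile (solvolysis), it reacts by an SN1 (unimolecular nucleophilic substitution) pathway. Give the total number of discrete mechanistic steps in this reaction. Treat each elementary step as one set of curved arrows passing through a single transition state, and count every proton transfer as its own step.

4

Step 1: Rate-determining heterolysis of the C–O bond gives TsO⁻ and a secondary carbocation.
Step 2: Carbocation rearrangement: a 1,2-hydride shift from the adjacent cyclohexyl carbon converts the initially-formed secondary cation into the more stable tertiary cation.
Step 3: CH3OH donates an oxygen lone pair into the empty p orbital of the cation, giving a protonated ether (an oxonium ion).
Step 4: A second solvent molecule removes the proton on oxygen, giving the neutral ether product.
Total: 4 elementary steps.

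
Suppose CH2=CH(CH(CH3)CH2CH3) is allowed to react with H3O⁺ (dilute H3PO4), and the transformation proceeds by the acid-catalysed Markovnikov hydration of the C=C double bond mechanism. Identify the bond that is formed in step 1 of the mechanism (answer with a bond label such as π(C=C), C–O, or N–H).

Step 1: Protonation of the alkene by H3O⁺: the π bond acts as the nucleophile and picks up H⁺, giving the more stable (Markovnikov) secondary carbocation. H2O is released.
The bond formed in this step is the C–H bond.

C–H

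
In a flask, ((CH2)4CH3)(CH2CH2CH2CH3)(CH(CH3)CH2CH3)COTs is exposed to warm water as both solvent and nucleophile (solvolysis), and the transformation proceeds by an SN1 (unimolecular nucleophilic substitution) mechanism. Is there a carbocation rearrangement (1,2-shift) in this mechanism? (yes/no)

no

The first-formed carbocation is tertiary.
No single 1,2-shift to an adjacent carbon would produce a more-substituted cation than the one already present, so no rearrangement occurs.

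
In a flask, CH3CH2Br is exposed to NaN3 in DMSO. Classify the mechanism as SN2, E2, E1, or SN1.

Conditions: a primary substrate with a strong nucleophile in the polar aprotic solvent DMSO.
These conditions are the textbook signature of the SN2 pathway.
An unhindered substrate with a strong nucleophile in a polar aprotic solvent favours one-step backside displacement.

SN2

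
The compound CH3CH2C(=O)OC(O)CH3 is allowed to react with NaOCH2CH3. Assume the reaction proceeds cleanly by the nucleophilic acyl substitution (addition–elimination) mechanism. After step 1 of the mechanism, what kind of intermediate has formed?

Step 1: CH3CH2O⁻ adds to the carbonyl carbon; the C=O π electrons shift onto oxygen and a tetrahedral alkoxide intermediate forms.
After step 1 the species present is a tetrahedral intermediate.

tetrahedral intermediate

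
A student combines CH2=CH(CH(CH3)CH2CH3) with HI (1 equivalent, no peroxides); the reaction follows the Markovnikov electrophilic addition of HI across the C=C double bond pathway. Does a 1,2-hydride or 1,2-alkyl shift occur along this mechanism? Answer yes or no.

yes

The first-formed carbocation is secondary.
The adjacent sec-butyl carbon already bears 2 other carbon substituents and has a hydrogen to migrate; after a 1,2-hydride shift from that carbon the positive charge sits on a tertiary centre.
Tertiary is more stable than secondary, so the shift occurs.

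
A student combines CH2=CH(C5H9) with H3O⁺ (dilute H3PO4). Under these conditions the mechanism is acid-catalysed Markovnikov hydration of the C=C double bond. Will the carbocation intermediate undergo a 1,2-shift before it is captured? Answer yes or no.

The first-formed carbocation is secondary.
The adjacent cyclopentyl carbon already bears 2 other carbon substituents and has a hydrogen to migrate; after a 1,2-hydride shift from that carbon the positive charge sits on a tertiary centre.
Tertiary is more stable than secondary, so the shift occurs.

yes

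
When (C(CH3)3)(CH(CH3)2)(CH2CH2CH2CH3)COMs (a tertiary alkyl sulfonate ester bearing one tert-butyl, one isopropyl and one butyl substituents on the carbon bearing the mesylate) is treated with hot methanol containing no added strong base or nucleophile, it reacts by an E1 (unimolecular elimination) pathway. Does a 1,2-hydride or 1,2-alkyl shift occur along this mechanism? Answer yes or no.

no

The first-formed carbocation is tertiary.
No single 1,2-shift to an adjacent carbon would produce a more-substituted cation than the one already present, so no rearrangement occurs.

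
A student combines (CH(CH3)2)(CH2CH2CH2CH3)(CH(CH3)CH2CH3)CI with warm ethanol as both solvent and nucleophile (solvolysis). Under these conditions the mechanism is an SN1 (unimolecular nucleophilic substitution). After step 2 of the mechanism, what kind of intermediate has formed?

oxonium ion

Step 1: Unassisted departure of I⁻ (taking the C–I bonding pair) generates a tertiary carbocation.
Step 2: A lone pair on the oxygen of CH3CH2OH attacks the carbocation, forming a new C–O σ-bond and an oxonium ion.
After step 2 the species present is an oxonium ion.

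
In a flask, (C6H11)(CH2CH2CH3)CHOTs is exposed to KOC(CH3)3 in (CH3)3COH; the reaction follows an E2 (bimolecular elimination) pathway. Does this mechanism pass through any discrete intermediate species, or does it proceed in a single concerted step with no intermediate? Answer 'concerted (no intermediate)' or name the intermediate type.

concerted (no intermediate)

In one step, (CH3)3CO⁻ pulls off a β-proton, the C–O bond cleaves, and a C=C double bond forms between the α- and β-carbons (E2, anti elimination).
All bond changes occur in one transition state; no discrete intermediate is formed.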